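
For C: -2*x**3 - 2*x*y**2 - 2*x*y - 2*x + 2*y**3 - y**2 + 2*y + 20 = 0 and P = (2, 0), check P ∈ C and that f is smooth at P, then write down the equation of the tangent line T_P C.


Tangent line at P: -26*x - 2*y + 52 = 0.

Step 1: f(2, 0) = 0, so P lies on C.
Step 2: partial derivatives
  f_x(x, y) = -6*x**2 - 2*y**2 - 2*y - 2, f_y(x, y) = -4*x*y - 2*x + 6*y**2 - 2*y + 2.
  f_x(P) = -26, f_y(P) = -2 (gradient nonzero, so P is smooth).
Step 3: tangent line at P: -26·(x − 2) + -2·(y − 0) = 0.
Expanding: -26*x - 2*y + 52 = 0.


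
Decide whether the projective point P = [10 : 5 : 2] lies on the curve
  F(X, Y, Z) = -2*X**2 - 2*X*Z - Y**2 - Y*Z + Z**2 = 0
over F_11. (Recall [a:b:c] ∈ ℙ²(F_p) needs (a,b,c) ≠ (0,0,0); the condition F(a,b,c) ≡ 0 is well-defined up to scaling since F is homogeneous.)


F(10,5,2) ≡ 4 (mod 11); P is NOT on the curve.

Evaluate F(10, 5, 2) term-by-term (mod 11).
  -2*X**2 ↦ -2·100·1·1 = -200
  -2*X*Z ↦ -2·10·1·2 = -40
  -Y**2 ↦ -1·1·25·1 = -25
  -Y*Z ↦ -1·1·5·2 = -10
  Z**2 ↦ 1·1·1·4 = 4
Sum: F(10, 5, 2) = (-200) + (-40) + (-25) + (-10) + (4) = -271.
Reducing mod 11: -271 ≡ 4 (mod 11).
Since F(a, b, c) ≡ 4 ≠ 0 (mod 11), P does NOT lie on the curve.


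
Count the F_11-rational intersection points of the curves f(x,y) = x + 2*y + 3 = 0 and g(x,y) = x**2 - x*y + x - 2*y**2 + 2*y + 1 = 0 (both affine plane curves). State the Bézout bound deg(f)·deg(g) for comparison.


Common zeros: {(2, 3), (5, 7)}; count = 2; Bézout bound = 2.

deg(f) = 1, deg(g) = 2, so Bézout bound = 2.
Scan x ∈ F_11. For each x, list the y ∈ F_11 with f(x, y) ≡ 0 and those with g(x, y) ≡ 0 (mod 11); the common zeros in that column are the intersection.
  x = 0: f ≡ 0 at y ∈ {4}; g ≡ 0 at y ∈ {3, 9}; common: ∅.
  x = 1: f ≡ 0 at y ∈ {9}; g ≡ 0 at y ∈ {7, 10}; common: ∅.
  x = 2: f ≡ 0 at y ∈ {3}; g ≡ 0 at y ∈ {3, 8}; common: {3}.
  x = 3: f ≡ 0 at y ∈ {8}; g ≡ 0 at y ∈ ∅; common: ∅.
  x = 4: f ≡ 0 at y ∈ {2}; g ≡ 0 at y ∈ ∅; common: ∅.
  x = 5: f ≡ 0 at y ∈ {7}; g ≡ 0 at y ∈ {7, 8}; common: {7}.
  x = 6: f ≡ 0 at y ∈ {1}; g ≡ 0 at y ∈ ∅; common: ∅.
  x = 7: f ≡ 0 at y ∈ {6}; g ≡ 0 at y ∈ ∅; common: ∅.
  x = 8: f ≡ 0 at y ∈ {0}; g ≡ 0 at y ∈ {9, 10}; common: ∅.
  x = 9: f ≡ 0 at y ∈ {5}; g ≡ 0 at y ∈ ∅; common: ∅.
  x = 10: f ≡ 0 at y ∈ {10}; g ≡ 0 at y ∈ ∅; common: ∅.
Collecting: common zeros = {(2, 3), (5, 7)}, so the count is 2.
Comparison with the Bézout bound: 2 ≤ 2 = deg(f)·deg(g), as expected for curves with no common component (the bound is attained).


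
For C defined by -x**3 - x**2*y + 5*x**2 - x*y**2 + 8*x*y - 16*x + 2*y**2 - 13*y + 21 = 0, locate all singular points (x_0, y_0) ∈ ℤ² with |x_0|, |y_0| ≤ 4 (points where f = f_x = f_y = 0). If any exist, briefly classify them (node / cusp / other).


Singular points: {(1, 3)}; classification: node.

Compute partial derivatives:
  f_x = -3*x**2 - 2*x*y + 10*x - y**2 + 8*y - 16.
  f_y = -x**2 - 2*x*y + 8*x + 4*y - 13.
Scan x_0 ∈ {−4, ..., 4}. For each x_0, f_y(x_0, y) is a polynomial in y; find its integer roots y ∈ {−4, ..., 4}, then test f_x and f at those candidates.
  x = -4: f_y(-4, y) = 12*y - 61; no integer root y with |y| ≤ 4.
  x = -3: f_y(-3, y) = 10*y - 46; no integer root y with |y| ≤ 4.
  x = -2: f_y(-2, y) = 8*y - 33; no integer root y with |y| ≤ 4.
  x = -1: f_y(-1, y) = 6*y - 22; no integer root y with |y| ≤ 4.
  x = 0: f_y(0, y) = 4*y - 13; no integer root y with |y| ≤ 4.
  x = 1: f_y(1, y) = 2*y - 6; vanishes at y ∈ {3}. (1, 3): f_x = 0, f = 0 — SINGULAR.
  x = 2: f_y(2, y) = -1; no integer root y with |y| ≤ 4.
  x = 3: f_y(3, y) = 2 - 2*y; vanishes at y ∈ {1}. (3, 1): f_x = -12 ≠ 0.
  x = 4: f_y(4, y) = 3 - 4*y; no integer root y with |y| ≤ 4.
Only singular point on the grid: (1, 3).
Classify: substitute x = 1 + u, y = 3 + v and expand: f = -u**3 - u**2*v - u**2 - u*v**2 + v**2.
No constant or linear terms (consistent with a singular point). Quadratic part: -u**2 + v**2. Cubic part: -u**3 - u**2*v - u*v**2.
The quadratic part v**2 - u**2 = (v − u)(v + u) splits into two distinct linear factors, so there are two distinct tangent lines y − 3 = ±(x − 1) — this is a node (ordinary double point).
Classification: node.


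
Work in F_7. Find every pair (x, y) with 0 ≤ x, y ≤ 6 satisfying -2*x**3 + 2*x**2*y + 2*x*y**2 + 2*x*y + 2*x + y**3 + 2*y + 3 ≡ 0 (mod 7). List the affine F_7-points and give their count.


Affine F_7-points: {(0, 6), (2, 4), (4, 2), (5, 5), (6, 2)}; count = 5.

For each of the 49 pairs (x, y) ∈ F_7², evaluate f(x, y) mod 7. Record the zeros.
  x = 0: [0↦3, 1↦6, 2↦1, 3↦1, 4↦5, 5↦5, 6↦0]  zeros at y ∈ {6}
  x = 1: [0↦3, 1↦5, 2↦3, 3↦3, 4↦4, 5↦5, 6↦5]  zeros at y ∈ ∅
  x = 2: [0↦5, 1↦3, 2↦1, 3↦5, 4↦0, 5↦6, 6↦1]  zeros at y ∈ {4}
  x = 3: [0↦4, 1↦2, 2↦4, 3↦2, 4↦2, 5↦3, 6↦4]  zeros at y ∈ ∅
  x = 4: [0↦2, 1↦4, 2↦0, 3↦3, 4↦5, 5↦5, 6↦2]  zeros at y ∈ {2}
  x = 5: [0↦1, 1↦4, 2↦5, 3↦3, 4↦4, 5↦0, 6↦4]  zeros at y ∈ {5}
  x = 6: [0↦3, 1↦4, 2↦0, 3↦4, 4↦1, 5↦4, 6↦5]  zeros at y ∈ {2}
Collecting zeros: affine points = {(0, 6), (2, 4), (4, 2), (5, 5), (6, 2)}.
Total count |C(F_7)_aff| = 5.


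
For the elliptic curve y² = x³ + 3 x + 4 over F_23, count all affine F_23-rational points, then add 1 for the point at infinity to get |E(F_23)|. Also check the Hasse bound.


Affine points = {(0, 2), (0, 21), (1, 10), (1, 13), (2, 8), (2, 15), (5, 11), (5, 12), (6, 10), (6, 13), (7, 0), (9, 1), (9, 22), (13, 3), (13, 20), (16, 10), (16, 13), (17, 0), (18, 5), (18, 18), (21, 6), (21, 17), (22, 0)}; affine count = 23; |E(F_23)| = 24.

Discriminant check: Δ ∝ 4a³ + 27b² = 4·3³ + 27·4² = 4·27 + 27·16 ≡ 11 (mod 23). Nonzero ⇒ E is nonsingular.
For each x ∈ F_23, compute rhs = x³ + 3·x + 4 mod 23, then count y ∈ F_23 with y² ≡ rhs.
  x = 0: rhs = 4, matching y values: 2, 21 (2 points).
  x = 1: rhs = 8, matching y values: 10, 13 (2 points).
  x = 2: rhs = 18, matching y values: 8, 15 (2 points).
  x = 3: rhs = 17, matching y values: none (0 points).
  x = 4: rhs = 11, matching y values: none (0 points).
  x = 5: rhs = 6, matching y values: 11, 12 (2 points).
  x = 6: rhs = 8, matching y values: 10, 13 (2 points).
  x = 7: rhs = 0, matching y values: 0 (1 points).
  x = 8: rhs = 11, matching y values: none (0 points).
  x = 9: rhs = 1, matching y values: 1, 22 (2 points).
  x = 10: rhs = 22, matching y values: none (0 points).
  x = 11: rhs = 11, matching y values: none (0 points).
  x = 12: rhs = 20, matching y values: none (0 points).
  x = 13: rhs = 9, matching y values: 3, 20 (2 points).
  x = 14: rhs = 7, matching y values: none (0 points).
  x = 15: rhs = 20, matching y values: none (0 points).
  x = 16: rhs = 8, matching y values: 10, 13 (2 points).
  x = 17: rhs = 0, matching y values: 0 (1 points).
  x = 18: rhs = 2, matching y values: 5, 18 (2 points).
  x = 19: rhs = 20, matching y values: none (0 points).
  x = 20: rhs = 14, matching y values: none (0 points).
  x = 21: rhs = 13, matching y values: 6, 17 (2 points).
  x = 22: rhs = 0, matching y values: 0 (1 points).
Total affine count: 23.
Full point count |E(F_23)| = 23 + 1 = 24.
Hasse bound: |24 − (23+1)| = |0| = 0 ≤ 2√23 ≈ 9.5917 ✓.


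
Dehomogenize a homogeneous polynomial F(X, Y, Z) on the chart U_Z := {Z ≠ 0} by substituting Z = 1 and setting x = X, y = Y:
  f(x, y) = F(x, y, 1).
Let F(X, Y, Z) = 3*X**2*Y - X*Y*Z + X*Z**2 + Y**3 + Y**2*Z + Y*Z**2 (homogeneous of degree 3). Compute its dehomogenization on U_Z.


f(x, y) = 3*x**2*y - x*y + x + y**3 + y**2 + y

On U_Z we set Z = 1. Each monomial c·X^i·Y^j·Z^k in F becomes c·x^i·y^j·1^k = c·x^i·y^j.
Substituting Z = 1: F(X, Y, 1) = 3*x**2*y - x*y + x + y**3 + y**2 + y.
Note: deg(f) ≤ deg(F) = 3; strict inequality happens when F is divisible by Z (lost terms).


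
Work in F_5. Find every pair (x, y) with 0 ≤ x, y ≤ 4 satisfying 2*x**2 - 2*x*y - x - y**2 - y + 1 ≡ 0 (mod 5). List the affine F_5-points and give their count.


Affine F_5-points: {(0, 2)}; count = 1.

For each of the 25 pairs (x, y) ∈ F_5², evaluate f(x, y) mod 5. Record the zeros.
  x = 0: [0↦1, 1↦4, 2↦0, 3↦4, 4↦1]  zeros at y ∈ {2}
  x = 1: [0↦2, 1↦3, 2↦2, 3↦4, 4↦4]  zeros at y ∈ ∅
  x = 2: [0↦2, 1↦1, 2↦3, 3↦3, 4↦1]  zeros at y ∈ ∅
  x = 3: [0↦1, 1↦3, 2↦3, 3↦1, 4↦2]  zeros at y ∈ ∅
  x = 4: [0↦4, 1↦4, 2↦2, 3↦3, 4↦2]  zeros at y ∈ ∅
Collecting zeros: affine points = {(0, 2)}.
Total count |C(F_5)_aff| = 1.


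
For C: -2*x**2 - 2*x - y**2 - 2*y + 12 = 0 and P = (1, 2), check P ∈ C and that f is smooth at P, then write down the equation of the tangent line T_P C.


Tangent line at P: -6*x - 6*y + 18 = 0.

Step 1: f(1, 2) = 0, so P lies on C.
Step 2: partial derivatives
  f_x(x, y) = -4*x - 2, f_y(x, y) = -2*y - 2.
  f_x(P) = -6, f_y(P) = -6 (gradient nonzero, so P is smooth).
Step 3: tangent line at P: -6·(x − 1) + -6·(y − 2) = 0.
Expanding: -6*x - 6*y + 18 = 0.


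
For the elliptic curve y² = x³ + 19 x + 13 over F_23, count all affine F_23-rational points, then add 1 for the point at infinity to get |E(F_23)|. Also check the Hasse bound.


Affine points = {(0, 6), (0, 17), (2, 6), (2, 17), (5, 7), (5, 16), (7, 11), (7, 12), (9, 4), (9, 19), (11, 9), (11, 14), (15, 4), (15, 19), (18, 0), (21, 6), (21, 17), (22, 4), (22, 19)}; affine count = 19; |E(F_23)| = 20.

Discriminant check: Δ ∝ 4a³ + 27b² = 4·19³ + 27·13² = 4·6859 + 27·169 ≡ 6 (mod 23). Nonzero ⇒ E is nonsingular.
For each x ∈ F_23, compute rhs = x³ + 19·x + 13 mod 23, then count y ∈ F_23 with y² ≡ rhs.
  x = 0: rhs = 13, matching y values: 6, 17 (2 points).
  x = 1: rhs = 10, matching y values: none (0 points).
  x = 2: rhs = 13, matching y values: 6, 17 (2 points).
  x = 3: rhs = 5, matching y values: none (0 points).
  x = 4: rhs = 15, matching y values: none (0 points).
  x = 5: rhs = 3, matching y values: 7, 16 (2 points).
  x = 6: rhs = 21, matching y values: none (0 points).
  x = 7: rhs = 6, matching y values: 11, 12 (2 points).
  x = 8: rhs = 10, matching y values: none (0 points).
  x = 9: rhs = 16, matching y values: 4, 19 (2 points).
  x = 10: rhs = 7, matching y values: none (0 points).
  x = 11: rhs = 12, matching y values: 9, 14 (2 points).
  x = 12: rhs = 14, matching y values: none (0 points).
  x = 13: rhs = 19, matching y values: none (0 points).
  x = 14: rhs = 10, matching y values: none (0 points).
  x = 15: rhs = 16, matching y values: 4, 19 (2 points).
  x = 16: rhs = 20, matching y values: none (0 points).
  x = 17: rhs = 5, matching y values: none (0 points).
  x = 18: rhs = 0, matching y values: 0 (1 points).
  x = 19: rhs = 11, matching y values: none (0 points).
  x = 20: rhs = 21, matching y values: none (0 points).
  x = 21: rhs = 13, matching y values: 6, 17 (2 points).
  x = 22: rhs = 16, matching y values: 4, 19 (2 points).
Total affine count: 19.
Full point count |E(F_23)| = 19 + 1 = 20.
Hasse bound: |20 − (23+1)| = |-4| = 4 ≤ 2√23 ≈ 9.5917 ✓.


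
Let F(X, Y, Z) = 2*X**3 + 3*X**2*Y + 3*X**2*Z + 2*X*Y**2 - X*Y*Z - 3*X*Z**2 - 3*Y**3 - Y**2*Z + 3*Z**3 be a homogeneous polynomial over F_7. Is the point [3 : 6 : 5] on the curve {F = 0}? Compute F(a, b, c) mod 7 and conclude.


F(3,6,5) ≡ 2 (mod 7); P is NOT on the curve.

Evaluate F(3, 6, 5) term-by-term (mod 7).
  2*X**3 ↦ 2·27·1·1 = 54
  3*X**2*Y ↦ 3·9·6·1 = 162
  3*X**2*Z ↦ 3·9·1·5 = 135
  2*X*Y**2 ↦ 2·3·36·1 = 216
  -X*Y*Z ↦ -1·3·6·5 = -90
  -3*X*Z**2 ↦ -3·3·1·25 = -225
  -3*Y**3 ↦ -3·1·216·1 = -648
  -Y**2*Z ↦ -1·1·36·5 = -180
  3*Z**3 ↦ 3·1·1·125 = 375
Sum: F(3, 6, 5) = (54) + (162) + (135) + (216) + (-90) + (-225) + (-648) + (-180) + (375) = -201.
Reducing mod 7: -201 ≡ 2 (mod 7).
Since F(a, b, c) ≡ 2 ≠ 0 (mod 7), P does NOT lie on the curve.


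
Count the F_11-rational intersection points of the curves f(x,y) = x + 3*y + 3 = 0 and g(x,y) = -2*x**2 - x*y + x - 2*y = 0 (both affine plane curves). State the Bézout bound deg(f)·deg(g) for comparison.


Common zeros: ∅; count = 0; Bézout bound = 2.

deg(f) = 1, deg(g) = 2, so Bézout bound = 2.
Scan x ∈ F_11. For each x, list the y ∈ F_11 with f(x, y) ≡ 0 and those with g(x, y) ≡ 0 (mod 11); the common zeros in that column are the intersection.
  x = 0: f ≡ 0 at y ∈ {10}; g ≡ 0 at y ∈ {0}; common: ∅.
  x = 1: f ≡ 0 at y ∈ {6}; g ≡ 0 at y ∈ {7}; common: ∅.
  x = 2: f ≡ 0 at y ∈ {2}; g ≡ 0 at y ∈ {4}; common: ∅.
  x = 3: f ≡ 0 at y ∈ {9}; g ≡ 0 at y ∈ {8}; common: ∅.
  x = 4: f ≡ 0 at y ∈ {5}; g ≡ 0 at y ∈ {10}; common: ∅.
  x = 5: f ≡ 0 at y ∈ {1}; g ≡ 0 at y ∈ {3}; common: ∅.
  x = 6: f ≡ 0 at y ∈ {8}; g ≡ 0 at y ∈ {0}; common: ∅.
  x = 7: f ≡ 0 at y ∈ {4}; g ≡ 0 at y ∈ {7}; common: ∅.
  x = 8: f ≡ 0 at y ∈ {0}; g ≡ 0 at y ∈ {10}; common: ∅.
  x = 9: f ≡ 0 at y ∈ {7}; g ≡ 0 at y ∈ ∅; common: ∅.
  x = 10: f ≡ 0 at y ∈ {3}; g ≡ 0 at y ∈ {8}; common: ∅.
Collecting: common zeros = ∅, so the count is 0.
Comparison with the Bézout bound: 0 ≤ 2 = deg(f)·deg(g), as expected for curves with no common component (the affine F_11-count falls short of the bound because intersections may lie at infinity, over extension fields, or carry multiplicity).


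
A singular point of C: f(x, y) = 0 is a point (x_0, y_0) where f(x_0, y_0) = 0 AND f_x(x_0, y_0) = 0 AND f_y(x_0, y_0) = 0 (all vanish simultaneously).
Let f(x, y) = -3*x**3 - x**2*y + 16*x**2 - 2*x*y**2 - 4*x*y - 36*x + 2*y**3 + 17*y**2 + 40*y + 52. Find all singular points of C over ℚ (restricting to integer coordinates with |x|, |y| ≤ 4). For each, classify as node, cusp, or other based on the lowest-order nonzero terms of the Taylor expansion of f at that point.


Singular points: {(2, -2)}; classification: cusp.

Compute partial derivatives:
  f_x = -9*x**2 - 2*x*y + 32*x - 2*y**2 - 4*y - 36.
  f_y = -x**2 - 4*x*y - 4*x + 6*y**2 + 34*y + 40.
Scan x_0 ∈ {−4, ..., 4}. For each x_0, f_y(x_0, y) is a polynomial in y; find its integer roots y ∈ {−4, ..., 4}, then test f_x and f at those candidates.
  x = -4: f_y(-4, y) = 6*y**2 + 50*y + 40; no integer root y with |y| ≤ 4.
  x = -3: f_y(-3, y) = 6*y**2 + 46*y + 43; no integer root y with |y| ≤ 4.
  x = -2: f_y(-2, y) = 6*y**2 + 42*y + 44; no integer root y with |y| ≤ 4.
  x = -1: f_y(-1, y) = 6*y**2 + 38*y + 43; no integer root y with |y| ≤ 4.
  x = 0: f_y(0, y) = 6*y**2 + 34*y + 40; vanishes at y ∈ {-4}. (0, -4): f_x = -52 ≠ 0.
  x = 1: f_y(1, y) = 6*y**2 + 30*y + 35; no integer root y with |y| ≤ 4.
  x = 2: f_y(2, y) = 6*y**2 + 26*y + 28; vanishes at y ∈ {-2}. (2, -2): f_x = 0, f = 0 — SINGULAR.
  x = 3: f_y(3, y) = 6*y**2 + 22*y + 19; no integer root y with |y| ≤ 4.
  x = 4: f_y(4, y) = 6*y**2 + 18*y + 8; no integer root y with |y| ≤ 4.
Only singular point on the grid: (2, -2).
Classify: substitute x = 2 + u, y = -2 + v and expand: f = -3*u**3 - u**2*v - 2*u*v**2 + 2*v**3 + v**2.
No constant or linear terms (consistent with a singular point). Quadratic part: v**2. Cubic part: -3*u**3 - u**2*v - 2*u*v**2 + 2*v**3.
The quadratic part v**2 is a perfect square, so there is a single (double) tangent line v = 0, i.e. y = -2. Restricting the cubic part to that line (v = 0) leaves -3*u**3 ≠ 0, so f is not divisible by v and the branch is v² ≈ 3*u**3 to lowest order — this is a cusp.
Classification: cusp.


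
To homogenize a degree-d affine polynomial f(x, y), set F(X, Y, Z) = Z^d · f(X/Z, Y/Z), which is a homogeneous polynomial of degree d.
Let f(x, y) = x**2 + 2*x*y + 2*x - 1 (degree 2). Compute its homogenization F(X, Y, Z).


F(X, Y, Z) = X**2 + 2*X*Y + 2*X*Z - Z**2

deg(f) = 2.
Substitute x = X/Z, y = Y/Z into f, then multiply by Z^2.
  monomial 1·x^2·y^0 ↦ 1·X^2·Y^0·Z^0.
  monomial 2·x^1·y^1 ↦ 2·X^1·Y^1·Z^0.
  monomial 2·x^1·y^0 ↦ 2·X^1·Y^0·Z^1.
  monomial -1·x^0·y^0 ↦ -1·X^0·Y^0·Z^2.
Collecting: F(X, Y, Z) = X**2 + 2*X*Y + 2*X*Z - Z**2.


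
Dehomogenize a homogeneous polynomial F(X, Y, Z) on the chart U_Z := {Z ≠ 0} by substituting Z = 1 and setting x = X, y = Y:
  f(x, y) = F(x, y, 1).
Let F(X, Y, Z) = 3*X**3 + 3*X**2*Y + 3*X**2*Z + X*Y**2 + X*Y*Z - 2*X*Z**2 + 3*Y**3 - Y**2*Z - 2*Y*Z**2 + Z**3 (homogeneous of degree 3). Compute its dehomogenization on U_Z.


f(x, y) = 3*x**3 + 3*x**2*y + 3*x**2 + x*y**2 + x*y - 2*x + 3*y**3 - y**2 - 2*y + 1

On U_Z we set Z = 1. Each monomial c·X^i·Y^j·Z^k in F becomes c·x^i·y^j·1^k = c·x^i·y^j.
Substituting Z = 1: F(X, Y, 1) = 3*x**3 + 3*x**2*y + 3*x**2 + x*y**2 + x*y - 2*x + 3*y**3 - y**2 - 2*y + 1.
Note: deg(f) ≤ deg(F) = 3; strict inequality happens when F is divisible by Z (lost terms).


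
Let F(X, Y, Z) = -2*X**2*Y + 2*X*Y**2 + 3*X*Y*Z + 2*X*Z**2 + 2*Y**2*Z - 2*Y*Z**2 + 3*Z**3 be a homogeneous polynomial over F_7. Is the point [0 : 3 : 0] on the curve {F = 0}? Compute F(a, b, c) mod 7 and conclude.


F(0,3,0) ≡ 0 (mod 7); P is on the curve.

Evaluate F(0, 3, 0) term-by-term (mod 7).
  -2*X**2*Y ↦ -2·0·3·1 = 0
  2*X*Y**2 ↦ 2·0·9·1 = 0
  3*X*Y*Z ↦ 3·0·3·0 = 0
  2*X*Z**2 ↦ 2·0·1·0 = 0
  2*Y**2*Z ↦ 2·1·9·0 = 0
  -2*Y*Z**2 ↦ -2·1·3·0 = 0
  3*Z**3 ↦ 3·1·1·0 = 0
Sum: F(0, 3, 0) = (0) + (0) + (0) + (0) + (0) + (0) + (0) = 0.
Reducing mod 7: 0 ≡ 0 (mod 7).
Since F(a, b, c) ≡ 0 (mod 7), P lies on the curve.


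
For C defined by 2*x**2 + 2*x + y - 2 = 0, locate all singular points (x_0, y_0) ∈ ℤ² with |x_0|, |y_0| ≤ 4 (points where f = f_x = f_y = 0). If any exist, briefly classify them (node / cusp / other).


No singular points in the scanned grid; C is smooth there.

Compute partial derivatives:
  f_x = 4*x + 2.
  f_y = 1.
f_y = 1 is a nonzero constant, so f_y never vanishes: no point (x, y) can satisfy f = f_x = f_y = 0. In particular no (x, y) ∈ {−4, ..., 4}² is singular; the curve is smooth.


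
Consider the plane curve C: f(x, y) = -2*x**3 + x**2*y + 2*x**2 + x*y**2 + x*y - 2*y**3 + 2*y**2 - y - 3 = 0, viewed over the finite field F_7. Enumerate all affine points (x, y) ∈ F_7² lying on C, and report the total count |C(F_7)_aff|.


Affine F_7-points: {(0, 3), (2, 3), (4, 3), (5, 0), (5, 2), (5, 5)}; count = 6.

For each of the 49 pairs (x, y) ∈ F_7², evaluate f(x, y) mod 7. Record the zeros.
  x = 0: [0↦4, 1↦3, 2↦1, 3↦0, 4↦2, 5↦2, 6↦2]  zeros at y ∈ {3}
  x = 1: [0↦4, 1↦6, 2↦2, 3↦1, 4↦5, 5↦2, 6↦1]  zeros at y ∈ ∅
  x = 2: [0↦3, 1↦3, 2↦6, 3↦0, 4↦1, 5↦4, 6↦4]  zeros at y ∈ {3}
  x = 3: [0↦3, 1↦3, 2↦1, 3↦6, 4↦6, 5↦3, 6↦6]  zeros at y ∈ ∅
  x = 4: [0↦6, 1↦1, 2↦3, 3↦0, 4↦1, 5↦1, 6↦2]  zeros at y ∈ {3}
  x = 5: [0↦0, 1↦6, 2↦0, 3↦5, 4↦2, 5↦0, 6↦1]  zeros at y ∈ {0, 2, 5}
  x = 6: [0↦1, 1↦6, 2↦1, 3↦2, 4↦4, 5↦2, 6↦5]  zeros at y ∈ ∅
Collecting zeros: affine points = {(0, 3), (2, 3), (4, 3), (5, 0), (5, 2), (5, 5)}.
Total count |C(F_7)_aff| = 6.


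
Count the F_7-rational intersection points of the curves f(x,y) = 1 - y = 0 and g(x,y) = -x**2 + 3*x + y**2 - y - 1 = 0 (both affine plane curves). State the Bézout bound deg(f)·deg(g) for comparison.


Common zeros: ∅; count = 0; Bézout bound = 2.

deg(f) = 1, deg(g) = 2, so Bézout bound = 2.
Scan x ∈ F_7. For each x, list the y ∈ F_7 with f(x, y) ≡ 0 and those with g(x, y) ≡ 0 (mod 7); the common zeros in that column are the intersection.
  x = 0: f ≡ 0 at y ∈ {1}; g ≡ 0 at y ∈ ∅; common: ∅.
  x = 1: f ≡ 0 at y ∈ {1}; g ≡ 0 at y ∈ {3, 5}; common: ∅.
  x = 2: f ≡ 0 at y ∈ {1}; g ≡ 0 at y ∈ {3, 5}; common: ∅.
  x = 3: f ≡ 0 at y ∈ {1}; g ≡ 0 at y ∈ ∅; common: ∅.
  x = 4: f ≡ 0 at y ∈ {1}; g ≡ 0 at y ∈ {4}; common: ∅.
  x = 5: f ≡ 0 at y ∈ {1}; g ≡ 0 at y ∈ ∅; common: ∅.
  x = 6: f ≡ 0 at y ∈ {1}; g ≡ 0 at y ∈ {4}; common: ∅.
Collecting: common zeros = ∅, so the count is 0.
Comparison with the Bézout bound: 0 ≤ 2 = deg(f)·deg(g), as expected for curves with no common component (the affine F_7-count falls short of the bound because intersections may lie at infinity, over extension fields, or carry multiplicity).


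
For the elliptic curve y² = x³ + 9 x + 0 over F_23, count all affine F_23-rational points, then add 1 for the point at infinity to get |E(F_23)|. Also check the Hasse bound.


Affine points = {(0, 0), (2, 7), (2, 16), (3, 10), (3, 13), (4, 10), (4, 13), (5, 3), (5, 20), (8, 3), (8, 20), (10, 3), (10, 20), (11, 2), (11, 21), (14, 8), (14, 15), (16, 10), (16, 13), (17, 11), (17, 12), (22, 6), (22, 17)}; affine count = 23; |E(F_23)| = 24.

Discriminant check: Δ ∝ 4a³ + 27b² = 4·9³ + 27·0² = 4·729 + 27·0 ≡ 18 (mod 23). Nonzero ⇒ E is nonsingular.
For each x ∈ F_23, compute rhs = x³ + 9·x + 0 mod 23, then count y ∈ F_23 with y² ≡ rhs.
  x = 0: rhs = 0, matching y values: 0 (1 points).
  x = 1: rhs = 10, matching y values: none (0 points).
  x = 2: rhs = 3, matching y values: 7, 16 (2 points).
  x = 3: rhs = 8, matching y values: 10, 13 (2 points).
  x = 4: rhs = 8, matching y values: 10, 13 (2 points).
  x = 5: rhs = 9, matching y values: 3, 20 (2 points).
  x = 6: rhs = 17, matching y values: none (0 points).
  x = 7: rhs = 15, matching y values: none (0 points).
  x = 8: rhs = 9, matching y values: 3, 20 (2 points).
  x = 9: rhs = 5, matching y values: none (0 points).
  x = 10: rhs = 9, matching y values: 3, 20 (2 points).
  x = 11: rhs = 4, matching y values: 2, 21 (2 points).
  x = 12: rhs = 19, matching y values: none (0 points).
  x = 13: rhs = 14, matching y values: none (0 points).
  x = 14: rhs = 18, matching y values: 8, 15 (2 points).
  x = 15: rhs = 14, matching y values: none (0 points).
  x = 16: rhs = 8, matching y values: 10, 13 (2 points).
  x = 17: rhs = 6, matching y values: 11, 12 (2 points).
  x = 18: rhs = 14, matching y values: none (0 points).
  x = 19: rhs = 15, matching y values: none (0 points).
  x = 20: rhs = 15, matching y values: none (0 points).
  x = 21: rhs = 20, matching y values: none (0 points).
  x = 22: rhs = 13, matching y values: 6, 17 (2 points).
Total affine count: 23.
Full point count |E(F_23)| = 23 + 1 = 24.
Hasse bound: |24 − (23+1)| = |0| = 0 ≤ 2√23 ≈ 9.5917 ✓.


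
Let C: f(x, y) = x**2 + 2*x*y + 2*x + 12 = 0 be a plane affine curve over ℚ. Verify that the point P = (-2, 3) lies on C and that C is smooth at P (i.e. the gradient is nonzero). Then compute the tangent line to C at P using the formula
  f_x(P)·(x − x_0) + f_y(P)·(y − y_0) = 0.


Tangent line at P: 4*x - 4*y + 20 = 0.

Step 1: f(-2, 3) = 0, so P lies on C.
Step 2: partial derivatives
  f_x(x, y) = 2*x + 2*y + 2, f_y(x, y) = 2*x.
  f_x(P) = 4, f_y(P) = -4 (gradient nonzero, so P is smooth).
Step 3: tangent line at P: 4·(x − -2) + -4·(y − 3) = 0.
Expanding: 4*x - 4*y + 20 = 0.


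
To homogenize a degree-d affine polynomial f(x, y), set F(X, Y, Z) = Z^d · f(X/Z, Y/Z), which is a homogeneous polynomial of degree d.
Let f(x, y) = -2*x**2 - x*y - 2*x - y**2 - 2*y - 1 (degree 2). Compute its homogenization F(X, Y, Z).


F(X, Y, Z) = -2*X**2 - X*Y - 2*X*Z - Y**2 - 2*Y*Z - Z**2

deg(f) = 2.
Substitute x = X/Z, y = Y/Z into f, then multiply by Z^2.
  monomial -2·x^2·y^0 ↦ -2·X^2·Y^0·Z^0.
  monomial -1·x^1·y^1 ↦ -1·X^1·Y^1·Z^0.
  monomial -2·x^1·y^0 ↦ -2·X^1·Y^0·Z^1.
  monomial -1·x^0·y^2 ↦ -1·X^0·Y^2·Z^0.
  monomial -2·x^0·y^1 ↦ -2·X^0·Y^1·Z^1.
  monomial -1·x^0·y^0 ↦ -1·X^0·Y^0·Z^2.
Collecting: F(X, Y, Z) = -2*X**2 - X*Y - 2*X*Z - Y**2 - 2*Y*Z - Z**2.


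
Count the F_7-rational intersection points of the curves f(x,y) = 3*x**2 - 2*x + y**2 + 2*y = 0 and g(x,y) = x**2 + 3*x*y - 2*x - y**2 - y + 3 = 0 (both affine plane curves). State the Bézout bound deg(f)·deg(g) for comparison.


Common zeros: {(3, 5)}; count = 1; Bézout bound = 4.

deg(f) = 2, deg(g) = 2, so Bézout bound = 4.
Scan x ∈ F_7. For each x, list the y ∈ F_7 with f(x, y) ≡ 0 and those with g(x, y) ≡ 0 (mod 7); the common zeros in that column are the intersection.
  x = 0: f ≡ 0 at y ∈ {0, 5}; g ≡ 0 at y ∈ ∅; common: ∅.
  x = 1: f ≡ 0 at y ∈ {6}; g ≡ 0 at y ∈ ∅; common: ∅.
  x = 2: f ≡ 0 at y ∈ {6}; g ≡ 0 at y ∈ {1, 4}; common: ∅.
  x = 3: f ≡ 0 at y ∈ {0, 5}; g ≡ 0 at y ∈ {3, 5}; common: {5}.
  x = 4: f ≡ 0 at y ∈ ∅; g ≡ 0 at y ∈ {1, 3}; common: ∅.
  x = 5: f ≡ 0 at y ∈ ∅; g ≡ 0 at y ∈ {2, 5}; common: ∅.
  x = 6: f ≡ 0 at y ∈ ∅; g ≡ 0 at y ∈ ∅; common: ∅.
Collecting: common zeros = {(3, 5)}, so the count is 1.
Comparison with the Bézout bound: 1 ≤ 4 = deg(f)·deg(g), as expected for curves with no common component (the affine F_7-count falls short of the bound because intersections may lie at infinity, over extension fields, or carry multiplicity).


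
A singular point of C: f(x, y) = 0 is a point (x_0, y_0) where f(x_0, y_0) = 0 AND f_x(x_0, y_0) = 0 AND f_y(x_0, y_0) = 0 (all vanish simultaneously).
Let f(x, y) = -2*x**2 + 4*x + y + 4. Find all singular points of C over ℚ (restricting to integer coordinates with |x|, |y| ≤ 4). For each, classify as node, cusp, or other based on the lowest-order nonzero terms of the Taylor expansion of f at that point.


No singular points in the scanned grid; C is smooth there.

Compute partial derivatives:
  f_x = 4 - 4*x.
  f_y = 1.
f_y = 1 is a nonzero constant, so f_y never vanishes: no point (x, y) can satisfy f = f_x = f_y = 0. In particular no (x, y) ∈ {−4, ..., 4}² is singular; the curve is smooth.


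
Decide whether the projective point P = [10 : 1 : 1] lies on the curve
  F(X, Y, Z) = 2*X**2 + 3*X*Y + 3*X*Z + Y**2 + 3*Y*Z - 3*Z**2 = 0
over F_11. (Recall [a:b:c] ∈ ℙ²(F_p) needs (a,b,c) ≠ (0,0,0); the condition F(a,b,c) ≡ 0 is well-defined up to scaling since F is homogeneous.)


F(10,1,1) ≡ 8 (mod 11); P is NOT on the curve.

Evaluate F(10, 1, 1) term-by-term (mod 11).
  2*X**2 ↦ 2·100·1·1 = 200
  3*X*Y ↦ 3·10·1·1 = 30
  3*X*Z ↦ 3·10·1·1 = 30
  Y**2 ↦ 1·1·1·1 = 1
  3*Y*Z ↦ 3·1·1·1 = 3
  -3*Z**2 ↦ -3·1·1·1 = -3
Sum: F(10, 1, 1) = (200) + (30) + (30) + (1) + (3) + (-3) = 261.
Reducing mod 11: 261 ≡ 8 (mod 11).
Since F(a, b, c) ≡ 8 ≠ 0 (mod 11), P does NOT lie on the curve.


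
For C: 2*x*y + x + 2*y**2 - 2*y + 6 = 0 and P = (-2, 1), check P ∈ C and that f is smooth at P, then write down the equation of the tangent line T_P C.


Tangent line at P: 3*x - 2*y + 8 = 0.

Step 1: f(-2, 1) = 0, so P lies on C.
Step 2: partial derivatives
  f_x(x, y) = 2*y + 1, f_y(x, y) = 2*x + 4*y - 2.
  f_x(P) = 3, f_y(P) = -2 (gradient nonzero, so P is smooth).
Step 3: tangent line at P: 3·(x − -2) + -2·(y − 1) = 0.
Expanding: 3*x - 2*y + 8 = 0.


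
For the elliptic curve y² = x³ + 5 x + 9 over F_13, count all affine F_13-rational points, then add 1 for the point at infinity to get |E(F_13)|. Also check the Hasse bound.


Affine points = {(0, 3), (0, 10), (2, 1), (2, 12), (3, 5), (3, 8), (5, 4), (5, 9), (7, 6), (7, 7), (9, 4), (9, 9), (11, 2), (11, 11), (12, 4), (12, 9)}; affine count = 16; |E(F_13)| = 17.

Discriminant check: Δ ∝ 4a³ + 27b² = 4·5³ + 27·9² = 4·125 + 27·81 ≡ 9 (mod 13). Nonzero ⇒ E is nonsingular.
For each x ∈ F_13, compute rhs = x³ + 5·x + 9 mod 13, then count y ∈ F_13 with y² ≡ rhs.
  x = 0: rhs = 9, matching y values: 3, 10 (2 points).
  x = 1: rhs = 2, matching y values: none (0 points).
  x = 2: rhs = 1, matching y values: 1, 12 (2 points).
  x = 3: rhs = 12, matching y values: 5, 8 (2 points).
  x = 4: rhs = 2, matching y values: none (0 points).
  x = 5: rhs = 3, matching y values: 4, 9 (2 points).
  x = 6: rhs = 8, matching y values: none (0 points).
  x = 7: rhs = 10, matching y values: 6, 7 (2 points).
  x = 8: rhs = 2, matching y values: none (0 points).
  x = 9: rhs = 3, matching y values: 4, 9 (2 points).
  x = 10: rhs = 6, matching y values: none (0 points).
  x = 11: rhs = 4, matching y values: 2, 11 (2 points).
  x = 12: rhs = 3, matching y values: 4, 9 (2 points).
Total affine count: 16.
Full point count |E(F_13)| = 16 + 1 = 17.
Hasse bound: |17 − (13+1)| = |3| = 3 ≤ 2√13 ≈ 7.2111 ✓.


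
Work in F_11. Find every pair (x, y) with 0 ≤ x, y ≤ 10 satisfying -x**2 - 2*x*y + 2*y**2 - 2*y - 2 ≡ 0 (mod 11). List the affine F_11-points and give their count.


Affine F_11-points: {(0, 4), (0, 8), (3, 0), (3, 4), (6, 8), (6, 10), (7, 9), (7, 10), (8, 0), (8, 9)}; count = 10.

For each of the 121 pairs (x, y) ∈ F_11², evaluate f(x, y) mod 11. Record the zeros.
  x = 0: [0↦9, 1↦9, 2↦2, 3↦10, 4↦0, 5↦5, 6↦3, 7↦5, 8↦0, 9↦10, 10↦2]  zeros at y ∈ {4, 8}
  x = 1: [0↦8, 1↦6, 2↦8, 3↦3, 4↦2, 5↦5, 6↦1, 7↦1, 8↦5, 9↦2, 10↦3]  zeros at y ∈ ∅
  x = 2: [0↦5, 1↦1, 2↦1, 3↦5, 4↦2, 5↦3, 6↦8, 7↦6, 8↦8, 9↦3, 10↦2]  zeros at y ∈ ∅
  x = 3: [0↦0, 1↦5, 2↦3, 3↦5, 4↦0, 5↦10, 6↦2, 7↦9, 8↦9, 9↦2, 10↦10]  zeros at y ∈ {0, 4}
  x = 4: [0↦4, 1↦7, 2↦3, 3↦3, 4↦7, 5↦4, 6↦5, 7↦10, 8↦8, 9↦10, 10↦5]  zeros at y ∈ ∅
  x = 5: [0↦6, 1↦7, 2↦1, 3↦10, 4↦1, 5↦7, 6↦6, 7↦9, 8↦5, 9↦5, 10↦9]  zeros at y ∈ ∅
  x = 6: [0↦6, 1↦5, 2↦8, 3↦4, 4↦4, 5↦8, 6↦5, 7↦6, 8↦0, 9↦9, 10↦0]  zeros at y ∈ {8, 10}
  x = 7: [0↦4, 1↦1, 2↦2, 3↦7, 4↦5, 5↦7, 6↦2, 7↦1, 8↦4, 9↦0, 10↦0]  zeros at y ∈ {9, 10}
  x = 8: [0↦0, 1↦6, 2↦5, 3↦8, 4↦4, 5↦4, 6↦8, 7↦5, 8↦6, 9↦0, 10↦9]  zeros at y ∈ {0, 9}
  x = 9: [0↦5, 1↦9, 2↦6, 3↦7, 4↦1, 5↦10, 6↦1, 7↦7, 8↦6, 9↦9, 10↦5]  zeros at y ∈ ∅
  x = 10: [0↦8, 1↦10, 2↦5, 3↦4, 4↦7, 5↦3, 6↦3, 7↦7, 8↦4, 9↦5, 10↦10]  zeros at y ∈ ∅
Collecting zeros: affine points = {(0, 4), (0, 8), (3, 0), (3, 4), (6, 8), (6, 10), (7, 9), (7, 10), (8, 0), (8, 9)}.
Total count |C(F_11)_aff| = 10.


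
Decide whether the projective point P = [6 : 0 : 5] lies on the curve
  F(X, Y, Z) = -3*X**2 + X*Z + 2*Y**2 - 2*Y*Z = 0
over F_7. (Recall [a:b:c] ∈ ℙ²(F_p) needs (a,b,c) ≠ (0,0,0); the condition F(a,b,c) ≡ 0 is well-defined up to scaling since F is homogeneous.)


F(6,0,5) ≡ 6 (mod 7); P is NOT on the curve.

Evaluate F(6, 0, 5) term-by-term (mod 7).
  -3*X**2 ↦ -3·36·1·1 = -108
  X*Z ↦ 1·6·1·5 = 30
  2*Y**2 ↦ 2·1·0·1 = 0
  -2*Y*Z ↦ -2·1·0·5 = 0
Sum: F(6, 0, 5) = (-108) + (30) + (0) + (0) = -78.
Reducing mod 7: -78 ≡ 6 (mod 7).
Since F(a, b, c) ≡ 6 ≠ 0 (mod 7), P does NOT lie on the curve.


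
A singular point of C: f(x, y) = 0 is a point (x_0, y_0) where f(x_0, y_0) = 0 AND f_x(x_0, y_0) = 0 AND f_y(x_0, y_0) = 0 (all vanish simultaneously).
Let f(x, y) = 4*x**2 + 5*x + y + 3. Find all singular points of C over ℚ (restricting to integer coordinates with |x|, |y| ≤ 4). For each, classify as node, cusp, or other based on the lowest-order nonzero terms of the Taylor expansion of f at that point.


No singular points in the scanned grid; C is smooth there.

Compute partial derivatives:
  f_x = 8*x + 5.
  f_y = 1.
f_y = 1 is a nonzero constant, so f_y never vanishes: no point (x, y) can satisfy f = f_x = f_y = 0. In particular no (x, y) ∈ {−4, ..., 4}² is singular; the curve is smooth.


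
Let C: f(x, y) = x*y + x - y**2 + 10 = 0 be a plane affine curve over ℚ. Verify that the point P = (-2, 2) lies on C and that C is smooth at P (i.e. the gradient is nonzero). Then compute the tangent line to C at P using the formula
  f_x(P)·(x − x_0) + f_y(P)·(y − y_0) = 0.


Tangent line at P: 3*x - 6*y + 18 = 0.

Step 1: f(-2, 2) = 0, so P lies on C.
Step 2: partial derivatives
  f_x(x, y) = y + 1, f_y(x, y) = x - 2*y.
  f_x(P) = 3, f_y(P) = -6 (gradient nonzero, so P is smooth).
Step 3: tangent line at P: 3·(x − -2) + -6·(y − 2) = 0.
Expanding: 3*x - 6*y + 18 = 0.


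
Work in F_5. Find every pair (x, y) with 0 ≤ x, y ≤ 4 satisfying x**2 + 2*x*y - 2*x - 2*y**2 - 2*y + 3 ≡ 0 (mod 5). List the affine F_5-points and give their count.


Affine F_5-points: {(1, 1), (1, 4), (3, 3), (3, 4), (4, 1), (4, 2)}; count = 6.

For each of the 25 pairs (x, y) ∈ F_5², evaluate f(x, y) mod 5. Record the zeros.
  x = 0: [0↦3, 1↦4, 2↦1, 3↦4, 4↦3]  zeros at y ∈ ∅
  x = 1: [0↦2, 1↦0, 2↦4, 3↦4, 4↦0]  zeros at y ∈ {1, 4}
  x = 2: [0↦3, 1↦3, 2↦4, 3↦1, 4↦4]  zeros at y ∈ ∅
  x = 3: [0↦1, 1↦3, 2↦1, 3↦0, 4↦0]  zeros at y ∈ {3, 4}
  x = 4: [0↦1, 1↦0, 2↦0, 3↦1, 4↦3]  zeros at y ∈ {1, 2}
Collecting zeros: affine points = {(1, 1), (1, 4), (3, 3), (3, 4), (4, 1), (4, 2)}.
Total count |C(F_5)_aff| = 6.


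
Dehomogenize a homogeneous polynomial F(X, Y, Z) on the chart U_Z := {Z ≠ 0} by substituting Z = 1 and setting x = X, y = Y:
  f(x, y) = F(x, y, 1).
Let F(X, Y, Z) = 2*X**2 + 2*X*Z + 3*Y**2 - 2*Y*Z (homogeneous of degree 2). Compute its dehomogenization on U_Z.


f(x, y) = 2*x**2 + 2*x + 3*y**2 - 2*y

On U_Z we set Z = 1. Each monomial c·X^i·Y^j·Z^k in F becomes c·x^i·y^j·1^k = c·x^i·y^j.
Substituting Z = 1: F(X, Y, 1) = 2*x**2 + 2*x + 3*y**2 - 2*y.
Note: deg(f) ≤ deg(F) = 2; strict inequality happens when F is divisible by Z (lost terms).


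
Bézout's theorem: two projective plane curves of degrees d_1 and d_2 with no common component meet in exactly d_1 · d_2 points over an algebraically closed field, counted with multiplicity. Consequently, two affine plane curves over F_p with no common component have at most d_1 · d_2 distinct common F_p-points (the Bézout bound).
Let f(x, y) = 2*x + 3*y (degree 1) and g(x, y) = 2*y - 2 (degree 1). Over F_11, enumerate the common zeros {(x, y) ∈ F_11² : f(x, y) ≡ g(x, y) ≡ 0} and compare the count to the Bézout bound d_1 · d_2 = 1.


Common zeros: {(4, 1)}; count = 1; Bézout bound = 1.

deg(f) = 1, deg(g) = 1, so Bézout bound = 1.
Scan x ∈ F_11. For each x, list the y ∈ F_11 with f(x, y) ≡ 0 and those with g(x, y) ≡ 0 (mod 11); the common zeros in that column are the intersection.
  x = 0: f ≡ 0 at y ∈ {0}; g ≡ 0 at y ∈ {1}; common: ∅.
  x = 1: f ≡ 0 at y ∈ {3}; g ≡ 0 at y ∈ {1}; common: ∅.
  x = 2: f ≡ 0 at y ∈ {6}; g ≡ 0 at y ∈ {1}; common: ∅.
  x = 3: f ≡ 0 at y ∈ {9}; g ≡ 0 at y ∈ {1}; common: ∅.
  x = 4: f ≡ 0 at y ∈ {1}; g ≡ 0 at y ∈ {1}; common: {1}.
  x = 5: f ≡ 0 at y ∈ {4}; g ≡ 0 at y ∈ {1}; common: ∅.
  x = 6: f ≡ 0 at y ∈ {7}; g ≡ 0 at y ∈ {1}; common: ∅.
  x = 7: f ≡ 0 at y ∈ {10}; g ≡ 0 at y ∈ {1}; common: ∅.
  x = 8: f ≡ 0 at y ∈ {2}; g ≡ 0 at y ∈ {1}; common: ∅.
  x = 9: f ≡ 0 at y ∈ {5}; g ≡ 0 at y ∈ {1}; common: ∅.
  x = 10: f ≡ 0 at y ∈ {8}; g ≡ 0 at y ∈ {1}; common: ∅.
Collecting: common zeros = {(4, 1)}, so the count is 1.
Comparison with the Bézout bound: 1 ≤ 1 = deg(f)·deg(g), as expected for curves with no common component (the bound is attained).


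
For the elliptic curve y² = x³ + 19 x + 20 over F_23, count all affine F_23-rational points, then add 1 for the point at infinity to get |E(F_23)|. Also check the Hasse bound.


Affine points = {(3, 9), (3, 14), (7, 6), (7, 17), (9, 0), (13, 7), (13, 16), (15, 0), (16, 2), (16, 21), (17, 9), (17, 14), (19, 8), (19, 15), (22, 0)}; affine count = 15; |E(F_23)| = 16.

Discriminant check: Δ ∝ 4a³ + 27b² = 4·19³ + 27·20² = 4·6859 + 27·400 ≡ 10 (mod 23). Nonzero ⇒ E is nonsingular.
For each x ∈ F_23, compute rhs = x³ + 19·x + 20 mod 23, then count y ∈ F_23 with y² ≡ rhs.
  x = 0: rhs = 20, matching y values: none (0 points).
  x = 1: rhs = 17, matching y values: none (0 points).
  x = 2: rhs = 20, matching y values: none (0 points).
  x = 3: rhs = 12, matching y values: 9, 14 (2 points).
  x = 4: rhs = 22, matching y values: none (0 points).
  x = 5: rhs = 10, matching y values: none (0 points).
  x = 6: rhs = 5, matching y values: none (0 points).
  x = 7: rhs = 13, matching y values: 6, 17 (2 points).
  x = 8: rhs = 17, matching y values: none (0 points).
  x = 9: rhs = 0, matching y values: 0 (1 points).
  x = 10: rhs = 14, matching y values: none (0 points).
  x = 11: rhs = 19, matching y values: none (0 points).
  x = 12: rhs = 21, matching y values: none (0 points).
  x = 13: rhs = 3, matching y values: 7, 16 (2 points).
  x = 14: rhs = 17, matching y values: none (0 points).
  x = 15: rhs = 0, matching y values: 0 (1 points).
  x = 16: rhs = 4, matching y values: 2, 21 (2 points).
  x = 17: rhs = 12, matching y values: 9, 14 (2 points).
  x = 18: rhs = 7, matching y values: none (0 points).
  x = 19: rhs = 18, matching y values: 8, 15 (2 points).
  x = 20: rhs = 5, matching y values: none (0 points).
  x = 21: rhs = 20, matching y values: none (0 points).
  x = 22: rhs = 0, matching y values: 0 (1 points).
Total affine count: 15.
Full point count |E(F_23)| = 15 + 1 = 16.
Hasse bound: |16 − (23+1)| = |-8| = 8 ≤ 2√23 ≈ 9.5917 ✓.


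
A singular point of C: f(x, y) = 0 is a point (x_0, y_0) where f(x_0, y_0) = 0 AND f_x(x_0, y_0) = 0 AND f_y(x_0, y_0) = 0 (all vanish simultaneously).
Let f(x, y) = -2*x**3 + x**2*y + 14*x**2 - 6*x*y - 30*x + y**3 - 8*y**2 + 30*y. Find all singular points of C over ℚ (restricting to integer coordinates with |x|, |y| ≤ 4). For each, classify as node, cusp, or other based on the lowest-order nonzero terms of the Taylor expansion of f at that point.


Singular points: {(3, 3)}; classification: node.

Compute partial derivatives:
  f_x = -6*x**2 + 2*x*y + 28*x - 6*y - 30.
  f_y = x**2 - 6*x + 3*y**2 - 16*y + 30.
Scan x_0 ∈ {−4, ..., 4}. For each x_0, f_y(x_0, y) is a polynomial in y; find its integer roots y ∈ {−4, ..., 4}, then test f_x and f at those candidates.
  x = -4: f_y(-4, y) = 3*y**2 - 16*y + 70; no integer root y with |y| ≤ 4.
  x = -3: f_y(-3, y) = 3*y**2 - 16*y + 57; no integer root y with |y| ≤ 4.
  x = -2: f_y(-2, y) = 3*y**2 - 16*y + 46; no integer root y with |y| ≤ 4.
  x = -1: f_y(-1, y) = 3*y**2 - 16*y + 37; no integer root y with |y| ≤ 4.
  x = 0: f_y(0, y) = 3*y**2 - 16*y + 30; no integer root y with |y| ≤ 4.
  x = 1: f_y(1, y) = 3*y**2 - 16*y + 25; no integer root y with |y| ≤ 4.
  x = 2: f_y(2, y) = 3*y**2 - 16*y + 22; no integer root y with |y| ≤ 4.
  x = 3: f_y(3, y) = 3*y**2 - 16*y + 21; vanishes at y ∈ {3}. (3, 3): f_x = 0, f = 0 — SINGULAR.
  x = 4: f_y(4, y) = 3*y**2 - 16*y + 22; no integer root y with |y| ≤ 4.
Only singular point on the grid: (3, 3).
Classify: substitute x = 3 + u, y = 3 + v and expand: f = -2*u**3 + u**2*v - u**2 + v**3 + v**2.
No constant or linear terms (consistent with a singular point). Quadratic part: -u**2 + v**2. Cubic part: -2*u**3 + u**2*v + v**3.
The quadratic part v**2 - u**2 = (v − u)(v + u) splits into two distinct linear factors, so there are two distinct tangent lines y − 3 = ±(x − 3) — this is a node (ordinary double point).
Classification: node.


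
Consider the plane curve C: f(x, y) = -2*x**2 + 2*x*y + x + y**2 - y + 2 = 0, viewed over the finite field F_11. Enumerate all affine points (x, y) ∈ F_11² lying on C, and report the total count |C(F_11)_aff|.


Affine F_11-points: {(0, 5), (0, 7), (2, 1), (2, 7), (3, 3), (5, 1), (6, 3), (6, 8), (8, 8), (8, 10)}; count = 10.

For each of the 121 pairs (x, y) ∈ F_11², evaluate f(x, y) mod 11. Record the zeros.
  x = 0: [0↦2, 1↦2, 2↦4, 3↦8, 4↦3, 5↦0, 6↦10, 7↦0, 8↦3, 9↦8, 10↦4]  zeros at y ∈ {5, 7}
  x = 1: [0↦1, 1↦3, 2↦7, 3↦2, 4↦10, 5↦9, 6↦10, 7↦2, 8↦7, 9↦3, 10↦1]  zeros at y ∈ ∅
  x = 2: [0↦7, 1↦0, 2↦6, 3↦3, 4↦2, 5↦3, 6↦6, 7↦0, 8↦7, 9↦5, 10↦5]  zeros at y ∈ {1, 7}
  x = 3: [0↦9, 1↦4, 2↦1, 3↦0, 4↦1, 5↦4, 6↦9, 7↦5, 8↦3, 9↦3, 10↦5]  zeros at y ∈ {3}
  x = 4: [0↦7, 1↦4, 2↦3, 3↦4, 4↦7, 5↦1, 6↦8, 7↦6, 8↦6, 9↦8, 10↦1]  zeros at y ∈ ∅
  x = 5: [0↦1, 1↦0, 2↦1, 3↦4, 4↦9, 5↦5, 6↦3, 7↦3, 8↦5, 9↦9, 10↦4]  zeros at y ∈ {1}
  x = 6: [0↦2, 1↦3, 2↦6, 3↦0, 4↦7, 5↦5, 6↦5, 7↦7, 8↦0, 9↦6, 10↦3]  zeros at y ∈ {3, 8}
  x = 7: [0↦10, 1↦2, 2↦7, 3↦3, 4↦1, 5↦1, 6↦3, 7↦7, 8↦2, 9↦10, 10↦9]  zeros at y ∈ ∅
  x = 8: [0↦3, 1↦8, 2↦4, 3↦2, 4↦2, 5↦4, 6↦8, 7↦3, 8↦0, 9↦10, 10↦0]  zeros at y ∈ {8, 10}
  x = 9: [0↦3, 1↦10, 2↦8, 3↦8, 4↦10, 5↦3, 6↦9, 7↦6, 8↦5, 9↦6, 10↦9]  zeros at y ∈ ∅
  x = 10: [0↦10, 1↦8, 2↦8, 3↦10, 4↦3, 5↦9, 6↦6, 7↦5, 8↦6, 9↦9, 10↦3]  zeros at y ∈ ∅
Collecting zeros: affine points = {(0, 5), (0, 7), (2, 1), (2, 7), (3, 3), (5, 1), (6, 3), (6, 8), (8, 8), (8, 10)}.
Total count |C(F_11)_aff| = 10.
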